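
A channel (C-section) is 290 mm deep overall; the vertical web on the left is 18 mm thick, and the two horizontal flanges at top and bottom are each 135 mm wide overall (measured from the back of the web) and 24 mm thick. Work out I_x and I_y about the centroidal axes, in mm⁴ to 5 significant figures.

Break the section into simple shapes (no overlaps), measuring from the bottom-left corner of the bounding box.
Web: 18 × 290, A = 5 220 mm², y = 145 mm, Ī = 36 583 500 mm⁴.
Top flange (beyond web): 117 × 24, A = 2 808 mm², y = 278 mm, Ī = 134 784 mm⁴.
Bottom flange (beyond web): 117 × 24, A = 2 808 mm², y = 12 mm, Ī = 134 784 mm⁴.
By symmetry the centroid is at mid-height, ȳ = 145 mm.
Transfer each piece to the centroidal x-axis using Ī + A·d² with d = y − 145:
  web: d = 0 mm → contributes +36 583 500 mm⁴
  top flange (beyond web): d = 133 mm → contributes +49 805 496 mm⁴
  bottom flange (beyond web): d = -133 mm → contributes +49 805 496 mm⁴
Total I = 136 194 492 mm⁴.
For the y-axis: x̄ = 43.98339 mm.
Repeating about the centroidal y-axis gives I_y = 18 873 789 mm⁴.

I_x ≈ 1.3619 × 10⁸ mm⁴, I_y ≈ 1.8874 × 10⁷ mm⁴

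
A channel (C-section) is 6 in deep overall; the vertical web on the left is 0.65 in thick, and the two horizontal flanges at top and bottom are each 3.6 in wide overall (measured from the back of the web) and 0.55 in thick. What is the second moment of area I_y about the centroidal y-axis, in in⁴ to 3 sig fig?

Break the section into simple shapes (no overlaps), measuring from the bottom-left corner of the bounding box.
Web: 0.65 × 6, A = 3.9 in², x = 0.325 in, Ī = 0.13731 in⁴.
Top flange (beyond web): 2.95 × 0.55, A = 1.6225 in², x = 2.125 in, Ī = 1.1767 in⁴.
Bottom flange (beyond web): 2.95 × 0.55, A = 1.6225 in², x = 2.125 in, Ī = 1.1767 in⁴.
Centroid: x̄ = ΣA·x / ΣA = 1.1425 in.
Transfer each piece to the centroidal y-axis using Ī + A·d² with d = x − 1.1425:
  web: d = -0.81749 in → contributes +2.7437 in⁴
  top flange (beyond web): d = 0.98251 in → contributes +2.7429 in⁴
  bottom flange (beyond web): d = 0.98251 in → contributes +2.7429 in⁴
Total I = 8.2294 in⁴.

I_y ≈ 8.23 in⁴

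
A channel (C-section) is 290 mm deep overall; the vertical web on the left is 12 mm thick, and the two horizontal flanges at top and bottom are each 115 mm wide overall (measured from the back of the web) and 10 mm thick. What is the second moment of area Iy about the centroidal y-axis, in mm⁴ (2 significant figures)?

Iy ≈ 6.1 × 10⁶ mm⁴

Decompose the section into non-overlapping parts with the origin at the bottom-left of its bounding rectangle.
Web: 12 × 290, A = 3 480 mm², x = 6 mm, Ī = 41 760 mm⁴.
Top flange (beyond web): 103 × 10, A = 1 030 mm², x = 63.5 mm, Ī = 910 606 mm⁴.
Bottom flange (beyond web): 103 × 10, A = 1 030 mm², x = 63.5 mm, Ī = 910 606 mm⁴.
Centroid: x̄ = ΣA·x / ΣA = 27.38 mm.
Transfer each piece to the centroidal y-axis using Ī + A·d² with d = x − 27.38:
  web: d = -21.38 mm → contributes +1 632 612 mm⁴
  top flange (beyond web): d = 36.12 mm → contributes +2 254 335 mm⁴
  bottom flange (beyond web): d = 36.12 mm → contributes +2 254 335 mm⁴
Total I = 6 141 283 mm⁴.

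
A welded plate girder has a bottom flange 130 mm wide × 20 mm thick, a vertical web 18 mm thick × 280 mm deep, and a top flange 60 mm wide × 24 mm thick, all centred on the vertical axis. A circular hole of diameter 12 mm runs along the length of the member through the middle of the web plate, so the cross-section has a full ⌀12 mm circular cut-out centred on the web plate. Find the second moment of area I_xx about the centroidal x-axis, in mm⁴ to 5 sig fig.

Treat the section as a set of non-overlapping primitives; coordinates are from the bounding-box lower-left.
Bottom plate: 130 × 20, A = 2 600 mm², y = 10 mm, Ī = 86666.67 mm⁴.
Web plate: 18 × 280, A = 5 040 mm², y = 160 mm, Ī = 32 928 000 mm⁴.
Top plate: 60 × 24, A = 1 440 mm², y = 312 mm, Ī = 69 120 mm⁴.
Hole (subtracted): ⌀12, A = 113.0973 mm², y = 160 mm, Ī = 1017.876 mm⁴.
Centroid: ȳ = ΣA·y / ΣA = 140.9165 mm.
Transfer each piece to the centroidal x-axis using Ī + A·d² with d = y − 140.9165:
  bottom plate: d = -130.9165 mm → contributes +44 648 396 mm⁴
  web plate: d = 19.08351 mm → contributes +34 763 469 mm⁴
  top plate: d = 171.0835 mm → contributes +42 217 298 mm⁴
  hole: d = 19.08351 mm → contributes −42205.71 mm⁴
Total I = 121 586 958 mm⁴.

I_xx ≈ 1.2159 × 10⁸ mm⁴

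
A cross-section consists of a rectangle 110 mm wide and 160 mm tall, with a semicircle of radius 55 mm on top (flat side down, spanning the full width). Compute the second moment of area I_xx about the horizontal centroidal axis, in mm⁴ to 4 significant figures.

I_xx ≈ 7.851 × 10⁷ mm⁴

Treat the section as a set of non-overlapping primitives; coordinates are from the bounding-box lower-left.
Rectangular body: 110 × 160, A = 17 600 mm², y = 80 mm, Ī = 37 546 667 mm⁴.
Semicircular cap: semicircle r = 55, A = 4751.66 mm², y = 183.343 mm, Ī = 1 004 345 mm⁴.
Centroid: ȳ = ΣA·y / ΣA = 101.969 mm.
Transfer each piece to the horizontal centroidal axis using Ī + A·d² with d = y − 101.969:
  rectangular body: d = -21.9693 mm → contributes +46 041 277 mm⁴
  semicircular cap: d = 81.3735 mm → contributes +32 468 124 mm⁴
Total I = 78 509 401 mm⁴.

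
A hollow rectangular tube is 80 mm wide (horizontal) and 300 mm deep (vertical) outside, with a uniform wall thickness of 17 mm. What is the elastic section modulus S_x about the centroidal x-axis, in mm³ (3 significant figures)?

S_x ≈ 7.19 × 10⁵ mm³

Break the section into simple shapes (no overlaps), measuring from the bottom-left corner of the bounding box.
Outer rectangle: 80 × 300, A = 24 000 mm², y = 150 mm, Ī = 180 000 000 mm⁴.
Inner void (subtracted): 46 × 266, A = 12 236 mm², y = 150 mm, Ī = 72 147 535 mm⁴.
By symmetry the centroid is at mid-height, ȳ = 150 mm.
All pieces are centred on the centroidal x-axis, so I = ΣĪ (holes subtracted) = 107 852 465 mm⁴.
Extreme fibre distance c = 150 mm; S = I/c = 719 016 mm³.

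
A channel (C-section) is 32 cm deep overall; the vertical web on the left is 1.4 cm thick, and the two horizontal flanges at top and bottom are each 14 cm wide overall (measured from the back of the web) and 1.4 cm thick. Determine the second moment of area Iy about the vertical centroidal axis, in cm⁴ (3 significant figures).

Treat the section as a set of non-overlapping primitives; coordinates are from the bounding-box lower-left.
Web: 1.4 × 32, A = 44.8 cm², x = 0.7 cm, Ī = 7.3173 cm⁴.
Top flange (beyond web): 12.6 × 1.4, A = 17.64 cm², x = 7.7 cm, Ī = 233.38 cm⁴.
Bottom flange (beyond web): 12.6 × 1.4, A = 17.64 cm², x = 7.7 cm, Ī = 233.38 cm⁴.
Centroid: x̄ = ΣA·x / ΣA = 3.7839 cm.
Transfer each piece to the vertical centroidal axis using Ī + A·d² with d = x − 3.7839:
  web: d = -3.0839 cm → contributes +433.39 cm⁴
  top flange (beyond web): d = 3.9161 cm → contributes +503.9 cm⁴
  bottom flange (beyond web): d = 3.9161 cm → contributes +503.9 cm⁴
Total I = 1441.2 cm⁴.

Iy ≈ 1440 cm⁴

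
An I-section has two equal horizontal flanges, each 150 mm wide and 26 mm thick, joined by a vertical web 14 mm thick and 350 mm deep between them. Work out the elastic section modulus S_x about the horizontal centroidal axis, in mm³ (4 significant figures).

Decompose the section into non-overlapping parts with the origin at the bottom-left of its bounding rectangle.
Bottom flange: 150 × 26, A = 3 900 mm², y = 13 mm, Ī = 219 700 mm⁴.
Web: 14 × 350, A = 4 900 mm², y = 201 mm, Ī = 50 020 833 mm⁴.
Top flange: 150 × 26, A = 3 900 mm², y = 389 mm, Ī = 219 700 mm⁴.
By symmetry the centroid is at mid-height, ȳ = 201 mm.
Transfer each piece to the horizontal centroidal axis using Ī + A·d² with d = y − 201:
  bottom flange: d = -188 mm → contributes +138 061 300 mm⁴
  web: d = 0 mm → contributes +50 020 833 mm⁴
  top flange: d = 188 mm → contributes +138 061 300 mm⁴
Total I = 326 143 433 mm⁴.
Extreme fibre distance c = 201 mm; S = I/c = 1 622 604 mm³.

S_x ≈ 1.623 × 10⁶ mm³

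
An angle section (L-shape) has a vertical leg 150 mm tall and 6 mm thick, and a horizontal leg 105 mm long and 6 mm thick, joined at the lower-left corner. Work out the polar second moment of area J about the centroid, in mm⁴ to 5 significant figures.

Break the section into simple shapes (no overlaps), measuring from the bottom-left corner of the bounding box.
Vertical leg: 6 × 150, A = 900 mm², y = 75 mm, Ī = 1 687 500 mm⁴.
Horizontal leg (remainder): 99 × 6, A = 594 mm², y = 3 mm, Ī = 1 782 mm⁴.
Centroid: ȳ = ΣA·y / ΣA = 46.37349 mm.
Transfer each piece to the centroidal x-axis using Ī + A·d² with d = y − 46.37349:
  vertical leg: d = 28.62651 mm → contributes +2 425 029 mm⁴
  horizontal leg (remainder): d = -43.37349 mm → contributes +1 119 250 mm⁴
Total I = 3 544 280 mm⁴.
For the y-axis: x̄ = 23.87349 mm.
Repeating about the centroidal y-axis gives I_y = 1 474 122 mm⁴.
Polar second moment: J = I_x + I_y = 5 018 402 mm⁴.

J ≈ 5.0184 × 10⁶ mm⁴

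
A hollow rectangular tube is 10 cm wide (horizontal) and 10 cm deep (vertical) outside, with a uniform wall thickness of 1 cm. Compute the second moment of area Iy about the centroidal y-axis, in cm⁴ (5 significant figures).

Treat the section as a set of non-overlapping primitives; coordinates are from the bounding-box lower-left.
Outer rectangle: 10 × 10, A = 100 cm², x = 5 cm, Ī = 833.3333 cm⁴.
Inner void (subtracted): 8 × 8, A = 64 cm², x = 5 cm, Ī = 341.3333 cm⁴.
By symmetry the centroid is at mid-width, x̄ = 5 cm.
All pieces are centred on the centroidal y-axis, so I = ΣĪ (holes subtracted) = 492 cm⁴.

Iy ≈ 492.00 cm⁴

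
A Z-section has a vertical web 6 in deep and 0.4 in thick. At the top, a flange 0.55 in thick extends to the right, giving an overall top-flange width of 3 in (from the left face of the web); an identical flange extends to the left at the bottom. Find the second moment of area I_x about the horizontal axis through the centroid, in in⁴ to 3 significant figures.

I_x ≈ 28.5 in⁴

Treat the section as a set of non-overlapping primitives; coordinates are from the bounding-box lower-left.
Web: 0.4 × 6, A = 2.4 in², y = 3 in, Ī = 7.2 in⁴.
Top flange (beyond web): 2.6 × 0.55, A = 1.43 in², y = 5.725 in, Ī = 0.036048 in⁴.
Bottom flange (beyond web): 2.6 × 0.55, A = 1.43 in², y = 0.275 in, Ī = 0.036048 in⁴.
Centroid: ȳ = ΣA·y / ΣA = 3 in.
Transfer each piece to the horizontal axis through the centroid using Ī + A·d² with d = y − 3:
  web: d = 0 in → contributes +7.2 in⁴
  top flange (beyond web): d = 2.725 in → contributes +10.655 in⁴
  bottom flange (beyond web): d = -2.725 in → contributes +10.655 in⁴
Total I = 28.509 in⁴.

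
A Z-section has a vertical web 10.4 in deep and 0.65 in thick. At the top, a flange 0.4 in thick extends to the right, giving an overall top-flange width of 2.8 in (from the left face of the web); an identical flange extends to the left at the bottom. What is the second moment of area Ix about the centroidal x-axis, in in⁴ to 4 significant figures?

Treat the section as a set of non-overlapping primitives; coordinates are from the bounding-box lower-left.
Web: 0.65 × 10.4, A = 6.76 in², y = 5.2 in, Ī = 60.9301 in⁴.
Top flange (beyond web): 2.15 × 0.4, A = 0.86 in², y = 10.2 in, Ī = 0.0114667 in⁴.
Bottom flange (beyond web): 2.15 × 0.4, A = 0.86 in², y = 0.2 in, Ī = 0.0114667 in⁴.
Centroid: ȳ = ΣA·y / ΣA = 5.2 in.
Transfer each piece to the centroidal x-axis using Ī + A·d² with d = y − 5.2:
  web: d = 0 in → contributes +60.9301 in⁴
  top flange (beyond web): d = 5 in → contributes +21.5115 in⁴
  bottom flange (beyond web): d = -5 in → contributes +21.5115 in⁴
Total I = 103.953 in⁴.

Ix ≈ 104.0 in⁴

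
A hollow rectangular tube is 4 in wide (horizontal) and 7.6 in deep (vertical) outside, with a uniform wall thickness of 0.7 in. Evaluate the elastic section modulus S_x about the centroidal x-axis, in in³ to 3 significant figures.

S_x ≈ 24.9 in³

Break the section into simple shapes (no overlaps), measuring from the bottom-left corner of the bounding box.
Outer rectangle: 4 × 7.6, A = 30.4 in², y = 3.8 in, Ī = 146.33 in⁴.
Inner void (subtracted): 2.6 × 6.2, A = 16.12 in², y = 3.8 in, Ī = 51.638 in⁴.
By symmetry the centroid is at mid-height, ȳ = 3.8 in.
All pieces are centred on the centroidal x-axis, so I = ΣĪ (holes subtracted) = 94.688 in⁴.
Extreme fibre distance c = 3.8 in; S = I/c = 24.918 in³.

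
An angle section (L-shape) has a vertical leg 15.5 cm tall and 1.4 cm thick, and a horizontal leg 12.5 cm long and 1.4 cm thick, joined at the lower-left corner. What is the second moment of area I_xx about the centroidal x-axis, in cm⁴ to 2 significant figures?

I_xx ≈ 890 cm⁴

Decompose the section into non-overlapping parts with the origin at the bottom-left of its bounding rectangle.
Vertical leg: 1.4 × 15.5, A = 21.7 cm², y = 7.75 cm, Ī = 434.5 cm⁴.
Horizontal leg (remainder): 11.1 × 1.4, A = 15.54 cm², y = 0.7 cm, Ī = 2.538 cm⁴.
Centroid: ȳ = ΣA·y / ΣA = 4.808 cm.
Transfer each piece to the centroidal x-axis using Ī + A·d² with d = y − 4.808:
  vertical leg: d = 2.942 cm → contributes +622.3 cm⁴
  horizontal leg (remainder): d = -4.108 cm → contributes +264.8 cm⁴
Total I = 887.1 cm⁴.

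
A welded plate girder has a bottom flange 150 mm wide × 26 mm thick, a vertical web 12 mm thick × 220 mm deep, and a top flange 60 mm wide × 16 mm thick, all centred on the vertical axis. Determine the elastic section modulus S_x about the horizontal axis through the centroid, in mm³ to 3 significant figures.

S_x ≈ 3.74 × 10⁵ mm³

Break the section into simple shapes (no overlaps), measuring from the bottom-left corner of the bounding box.
Bottom plate: 150 × 26, A = 3 900 mm², y = 13 mm, Ī = 219 700 mm⁴.
Web plate: 12 × 220, A = 2 640 mm², y = 136 mm, Ī = 10 648 000 mm⁴.
Top plate: 60 × 16, A = 960 mm², y = 254 mm, Ī = 20 480 mm⁴.
Centroid: ȳ = ΣA·y / ΣA = 87.144 mm.
Transfer each piece to the horizontal axis through the centroid using Ī + A·d² with d = y − 87.144:
  bottom plate: d = -74.144 mm → contributes +21 659 298 mm⁴
  web plate: d = 48.856 mm → contributes +16 949 439 mm⁴
  top plate: d = 166.86 mm → contributes +26 747 768 mm⁴
Total I = 65 356 504 mm⁴.
Extreme fibre distance c = 174.86 mm; S = I/c = 373 773 mm³.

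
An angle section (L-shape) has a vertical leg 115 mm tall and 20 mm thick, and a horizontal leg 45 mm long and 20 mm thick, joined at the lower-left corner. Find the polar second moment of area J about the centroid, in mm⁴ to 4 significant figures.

Break the section into simple shapes (no overlaps), measuring from the bottom-left corner of the bounding box.
Vertical leg: 20 × 115, A = 2 300 mm², y = 57.5 mm, Ī = 2 534 792 mm⁴.
Horizontal leg (remainder): 25 × 20, A = 500 mm², y = 10 mm, Ī = 16666.7 mm⁴.
Centroid: ȳ = ΣA·y / ΣA = 49.0179 mm.
Transfer each piece to the centroidal x-axis using Ī + A·d² with d = y − 49.0179:
  vertical leg: d = 8.48214 mm → contributes +2 700 269 mm⁴
  horizontal leg (remainder): d = -39.0179 mm → contributes +777 863 mm⁴
Total I = 3 478 132 mm⁴.
For the y-axis: x̄ = 14.0179 mm.
Repeating about the centroidal y-axis gives I_y = 310 632 mm⁴.
Polar second moment: J = I_x + I_y = 3 788 765 mm⁴.

J ≈ 3.789 × 10⁶ mm⁴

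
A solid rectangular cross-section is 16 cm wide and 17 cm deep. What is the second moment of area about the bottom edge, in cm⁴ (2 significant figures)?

The section: 16 × 17, A = 272 cm², y = 8.5 cm, Ī = 6 551 cm⁴.
Transfer it to a horizontal axis along the bottom face using Ī + A·d² with d = y − 0:
  the section: d = 8.5 cm → contributes +26 203 cm⁴
Total I = 26 203 cm⁴.

I_base ≈ 2.6 × 10⁴ cm⁴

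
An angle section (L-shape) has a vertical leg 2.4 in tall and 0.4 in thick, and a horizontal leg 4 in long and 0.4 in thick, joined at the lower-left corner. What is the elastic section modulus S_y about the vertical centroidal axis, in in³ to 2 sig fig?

Break the section into simple shapes (no overlaps), measuring from the bottom-left corner of the bounding box.
Vertical leg: 0.4 × 2.4, A = 0.96 in², x = 0.2 in, Ī = 0.0128 in⁴.
Horizontal leg (remainder): 3.6 × 0.4, A = 1.44 in², x = 2.2 in, Ī = 1.555 in⁴.
Centroid: x̄ = ΣA·x / ΣA = 1.4 in.
Transfer each piece to the vertical centroidal axis using Ī + A·d² with d = x − 1.4:
  vertical leg: d = -1.2 in → contributes +1.395 in⁴
  horizontal leg (remainder): d = 0.8 in → contributes +2.477 in⁴
Total I = 3.872 in⁴.
Extreme fibre distance c = 2.6 in; S = I/c = 1.489 in³.

S_y ≈ 1.5 in³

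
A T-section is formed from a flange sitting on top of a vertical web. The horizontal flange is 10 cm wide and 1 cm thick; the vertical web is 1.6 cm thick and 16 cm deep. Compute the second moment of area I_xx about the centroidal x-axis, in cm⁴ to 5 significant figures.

I_xx ≈ 1066.5 cm⁴

Split into non-overlapping primitives; take the origin at the lower-left of the bounding box.
Flange: 10 × 1, A = 10 cm², y = 16.5 cm, Ī = 0.8333333 cm⁴.
Web: 1.6 × 16, A = 25.6 cm², y = 8 cm, Ī = 546.1333 cm⁴.
Centroid: ȳ = ΣA·y / ΣA = 10.38764 cm.
Transfer each piece to the centroidal x-axis using Ī + A·d² with d = y − 10.38764:
  flange: d = 6.11236 cm → contributes +374.4427 cm⁴
  web: d = -2.38764 cm → contributes +692.0745 cm⁴
Total I = 1066.517 cm⁴.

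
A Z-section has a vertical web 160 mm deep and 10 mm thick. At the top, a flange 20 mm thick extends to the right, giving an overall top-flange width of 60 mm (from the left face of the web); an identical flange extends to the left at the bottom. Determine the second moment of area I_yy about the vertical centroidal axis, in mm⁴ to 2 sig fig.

I_yy ≈ 2.2 × 10⁶ mm⁴

Decompose the section into non-overlapping parts with the origin at the bottom-left of its bounding rectangle.
Web: 10 × 160, A = 1 600 mm², x = 55 mm, Ī = 13 333 mm⁴.
Top flange (beyond web): 50 × 20, A = 1 000 mm², x = 85 mm, Ī = 208 333 mm⁴.
Bottom flange (beyond web): 50 × 20, A = 1 000 mm², x = 25 mm, Ī = 208 333 mm⁴.
Centroid: x̄ = ΣA·x / ΣA = 55 mm.
Transfer each piece to the vertical centroidal axis using Ī + A·d² with d = x − 55:
  web: d = 0 mm → contributes +13 333 mm⁴
  top flange (beyond web): d = 30 mm → contributes +1 108 333 mm⁴
  bottom flange (beyond web): d = -30 mm → contributes +1 108 333 mm⁴
Total I = 2 230 000 mm⁴.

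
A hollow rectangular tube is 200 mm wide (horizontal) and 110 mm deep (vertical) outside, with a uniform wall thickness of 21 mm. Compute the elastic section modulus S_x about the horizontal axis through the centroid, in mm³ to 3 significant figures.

S_x ≈ 3.28 × 10⁵ mm³

Decompose the section into non-overlapping parts with the origin at the bottom-left of its bounding rectangle.
Outer rectangle: 200 × 110, A = 22 000 mm², y = 55 mm, Ī = 22 183 333 mm⁴.
Inner void (subtracted): 158 × 68, A = 10 744 mm², y = 55 mm, Ī = 4 140 021 mm⁴.
By symmetry the centroid is at mid-height, ȳ = 55 mm.
All pieces are centred on the horizontal axis through the centroid, so I = ΣĪ (holes subtracted) = 18 043 312 mm⁴.
Extreme fibre distance c = 55 mm; S = I/c = 328 060 mm³.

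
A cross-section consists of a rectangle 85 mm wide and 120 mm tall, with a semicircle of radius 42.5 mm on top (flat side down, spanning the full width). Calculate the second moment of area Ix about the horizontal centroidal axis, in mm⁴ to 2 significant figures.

Break the section into simple shapes (no overlaps), measuring from the bottom-left corner of the bounding box.
Rectangular body: 85 × 120, A = 10 200 mm², y = 60 mm, Ī = 12 240 000 mm⁴.
Semicircular cap: semicircle r = 42.5, A = 2 837 mm², y = 138 mm, Ī = 358 086 mm⁴.
Centroid: ȳ = ΣA·y / ΣA = 76.98 mm.
Transfer each piece to the horizontal centroidal axis using Ī + A·d² with d = y − 76.98:
  rectangular body: d = -16.98 mm → contributes +15 181 921 mm⁴
  semicircular cap: d = 61.05 mm → contributes +10 934 378 mm⁴
Total I = 26 116 298 mm⁴.

Ix ≈ 2.6 × 10⁷ mm⁴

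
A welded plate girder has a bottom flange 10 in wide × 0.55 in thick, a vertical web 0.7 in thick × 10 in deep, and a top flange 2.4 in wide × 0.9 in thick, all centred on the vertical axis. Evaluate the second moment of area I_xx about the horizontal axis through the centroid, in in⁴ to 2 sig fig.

I_xx ≈ 260 in⁴

Decompose the section into non-overlapping parts with the origin at the bottom-left of its bounding rectangle.
Bottom plate: 10 × 0.55, A = 5.5 in², y = 0.275 in, Ī = 0.1386 in⁴.
Web plate: 0.7 × 10, A = 7 in², y = 5.55 in, Ī = 58.33 in⁴.
Top plate: 2.4 × 0.9, A = 2.16 in², y = 11 in, Ī = 0.1458 in⁴.
Centroid: ȳ = ΣA·y / ΣA = 4.374 in.
Transfer each piece to the horizontal axis through the centroid using Ī + A·d² with d = y − 4.374:
  bottom plate: d = -4.099 in → contributes +92.55 in⁴
  web plate: d = 1.176 in → contributes +68.01 in⁴
  top plate: d = 6.626 in → contributes +94.98 in⁴
Total I = 255.5 in⁴.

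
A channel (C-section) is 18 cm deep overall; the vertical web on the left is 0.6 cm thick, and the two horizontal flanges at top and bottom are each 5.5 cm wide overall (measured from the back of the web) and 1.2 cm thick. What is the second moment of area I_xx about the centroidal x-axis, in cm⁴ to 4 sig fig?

I_xx ≈ 1123 cm⁴

Treat the section as a set of non-overlapping primitives; coordinates are from the bounding-box lower-left.
Web: 0.6 × 18, A = 10.8 cm², y = 9 cm, Ī = 291.6 cm⁴.
Top flange (beyond web): 4.9 × 1.2, A = 5.88 cm², y = 17.4 cm, Ī = 0.7056 cm⁴.
Bottom flange (beyond web): 4.9 × 1.2, A = 5.88 cm², y = 0.6 cm, Ī = 0.7056 cm⁴.
By symmetry the centroid is at mid-height, ȳ = 9 cm.
Transfer each piece to the centroidal x-axis using Ī + A·d² with d = y − 9:
  web: d = 0 cm → contributes +291.6 cm⁴
  top flange (beyond web): d = 8.4 cm → contributes +415.598 cm⁴
  bottom flange (beyond web): d = -8.4 cm → contributes +415.598 cm⁴
Total I = 1122.8 cm⁴.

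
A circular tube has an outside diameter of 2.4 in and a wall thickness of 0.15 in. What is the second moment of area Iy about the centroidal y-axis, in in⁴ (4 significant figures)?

Decompose the section into non-overlapping parts with the origin at the bottom-left of its bounding rectangle.
Outer circle: ⌀2.4, A = 4.52389 in², x = 1.2 in, Ī = 1.6286 in⁴.
Bore (subtracted): ⌀2.1, A = 3.46361 in², x = 1.2 in, Ī = 0.954656 in⁴.
By symmetry the centroid is at mid-width, x̄ = 1.2 in.
All pieces are centred on the centroidal y-axis, so I = ΣĪ (holes subtracted) = 0.673945 in⁴.

Iy ≈ 0.6739 in⁴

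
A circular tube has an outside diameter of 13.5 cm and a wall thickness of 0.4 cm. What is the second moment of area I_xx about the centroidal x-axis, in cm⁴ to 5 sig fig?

Treat the section as a set of non-overlapping primitives; coordinates are from the bounding-box lower-left.
Outer circle: ⌀13.5, A = 143.1388 cm², y = 6.75 cm, Ī = 1630.441 cm⁴.
Bore (subtracted): ⌀12.7, A = 126.6769 cm², y = 6.75 cm, Ī = 1276.982 cm⁴.
By symmetry the centroid is at mid-height, ȳ = 6.75 cm.
All pieces are centred on the centroidal x-axis, so I = ΣĪ (holes subtracted) = 353.4585 cm⁴.

I_xx ≈ 353.46 cm⁴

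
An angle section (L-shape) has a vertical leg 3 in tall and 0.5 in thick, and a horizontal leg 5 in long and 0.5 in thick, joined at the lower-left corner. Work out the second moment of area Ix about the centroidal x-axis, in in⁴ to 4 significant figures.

Split into non-overlapping primitives; take the origin at the lower-left of the bounding box.
Vertical leg: 0.5 × 3, A = 1.5 in², y = 1.5 in, Ī = 1.125 in⁴.
Horizontal leg (remainder): 4.5 × 0.5, A = 2.25 in², y = 0.25 in, Ī = 0.046875 in⁴.
Centroid: ȳ = ΣA·y / ΣA = 0.75 in.
Transfer each piece to the centroidal x-axis using Ī + A·d² with d = y − 0.75:
  vertical leg: d = 0.75 in → contributes +1.96875 in⁴
  horizontal leg (remainder): d = -0.5 in → contributes +0.609375 in⁴
Total I = 2.57813 in⁴.

Ix ≈ 2.578 in⁴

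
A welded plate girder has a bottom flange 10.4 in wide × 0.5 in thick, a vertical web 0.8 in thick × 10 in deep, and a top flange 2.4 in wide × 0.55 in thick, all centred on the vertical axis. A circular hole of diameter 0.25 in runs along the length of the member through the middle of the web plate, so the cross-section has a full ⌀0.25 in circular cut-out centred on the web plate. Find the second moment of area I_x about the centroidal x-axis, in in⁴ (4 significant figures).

I_x ≈ 218.3 in⁴

Split into non-overlapping primitives; take the origin at the lower-left of the bounding box.
Bottom plate: 10.4 × 0.5, A = 5.2 in², y = 0.25 in, Ī = 0.108333 in⁴.
Web plate: 0.8 × 10, A = 8 in², y = 5.5 in, Ī = 66.6667 in⁴.
Top plate: 2.4 × 0.55, A = 1.32 in², y = 10.775 in, Ī = 0.033275 in⁴.
Hole (subtracted): ⌀0.25, A = 0.0490874 in², y = 5.5 in, Ī = 0.000191748 in⁴.
Centroid: ȳ = ΣA·y / ΣA = 4.09463 in.
Transfer each piece to the centroidal x-axis using Ī + A·d² with d = y − 4.09463:
  bottom plate: d = -3.84463 in → contributes +76.9704 in⁴
  web plate: d = 1.40537 in → contributes +82.4672 in⁴
  top plate: d = 6.68037 in → contributes +58.9414 in⁴
  hole: d = 1.40537 in → contributes −0.0971426 in⁴
Total I = 218.282 in⁴.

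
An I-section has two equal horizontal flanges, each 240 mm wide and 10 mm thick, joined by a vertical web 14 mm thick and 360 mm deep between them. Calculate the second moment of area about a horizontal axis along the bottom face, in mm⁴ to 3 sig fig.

I_base ≈ 5.74 × 10⁸ mm⁴

Treat the section as a set of non-overlapping primitives; coordinates are from the bounding-box lower-left.
Bottom flange: 240 × 10, A = 2 400 mm², y = 5 mm, Ī = 20 000 mm⁴.
Web: 14 × 360, A = 5 040 mm², y = 190 mm, Ī = 54 432 000 mm⁴.
Top flange: 240 × 10, A = 2 400 mm², y = 375 mm, Ī = 20 000 mm⁴.
Transfer each piece to the base of the section using Ī + A·d² with d = y − 0:
  bottom flange: d = 5 mm → contributes +80 000 mm⁴
  web: d = 190 mm → contributes +236 376 000 mm⁴
  top flange: d = 375 mm → contributes +337 520 000 mm⁴
Total I = 573 976 000 mm⁴.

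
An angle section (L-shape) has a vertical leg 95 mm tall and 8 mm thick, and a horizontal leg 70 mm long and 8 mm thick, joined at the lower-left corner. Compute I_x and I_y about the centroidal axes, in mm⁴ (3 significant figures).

Split into non-overlapping primitives; take the origin at the lower-left of the bounding box.
Vertical leg: 8 × 95, A = 760 mm², y = 47.5 mm, Ī = 571 583 mm⁴.
Horizontal leg (remainder): 62 × 8, A = 496 mm², y = 4 mm, Ī = 2645.3 mm⁴.
Centroid: ȳ = ΣA·y / ΣA = 30.322 mm.
Transfer each piece to the centroidal x-axis using Ī + A·d² with d = y − 30.322:
  vertical leg: d = 17.178 mm → contributes +795 856 mm⁴
  horizontal leg (remainder): d = -26.322 mm → contributes +346 289 mm⁴
Total I = 1 142 145 mm⁴.
For the y-axis: x̄ = 17.822 mm.
Repeating about the centroidal y-axis gives I_y = 530 595 mm⁴.

I_x ≈ 1.14 × 10⁶ mm⁴, I_y ≈ 5.31 × 10⁵ mm⁴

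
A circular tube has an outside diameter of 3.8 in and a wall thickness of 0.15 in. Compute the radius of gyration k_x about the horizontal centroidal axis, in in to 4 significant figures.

k_x ≈ 1.292 in

Treat the section as a set of non-overlapping primitives; coordinates are from the bounding-box lower-left.
Outer circle: ⌀3.8, A = 11.3411 in², y = 1.9 in, Ī = 10.2354 in⁴.
Bore (subtracted): ⌀3.5, A = 9.62113 in², y = 1.9 in, Ī = 7.36618 in⁴.
By symmetry the centroid is at mid-height, ȳ = 1.9 in.
All pieces are centred on the horizontal centroidal axis, so I = ΣĪ (holes subtracted) = 2.86921 in⁴.
Radius of gyration: k = √(I/A) = √(2.86921 / 1.72002) = 1.29156 in.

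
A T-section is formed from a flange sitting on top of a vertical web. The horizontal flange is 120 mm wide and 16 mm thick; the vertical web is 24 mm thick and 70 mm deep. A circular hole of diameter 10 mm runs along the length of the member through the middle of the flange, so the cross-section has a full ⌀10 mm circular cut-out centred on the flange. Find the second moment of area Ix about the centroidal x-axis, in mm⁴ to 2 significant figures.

Ix ≈ 2.4 × 10⁶ mm⁴

Break the section into simple shapes (no overlaps), measuring from the bottom-left corner of the bounding box.
Flange: 120 × 16, A = 1 920 mm², y = 78 mm, Ī = 40 960 mm⁴.
Web: 24 × 70, A = 1 680 mm², y = 35 mm, Ī = 686 000 mm⁴.
Hole (subtracted): ⌀10, A = 78.54 mm², y = 78 mm, Ī = 490.9 mm⁴.
Centroid: ȳ = ΣA·y / ΣA = 57.49 mm.
Transfer each piece to the centroidal x-axis using Ī + A·d² with d = y − 57.49:
  flange: d = 20.51 mm → contributes +848 960 mm⁴
  web: d = -22.49 mm → contributes +1 535 425 mm⁴
  hole: d = 20.51 mm → contributes −33 543 mm⁴
Total I = 2 350 842 mm⁴.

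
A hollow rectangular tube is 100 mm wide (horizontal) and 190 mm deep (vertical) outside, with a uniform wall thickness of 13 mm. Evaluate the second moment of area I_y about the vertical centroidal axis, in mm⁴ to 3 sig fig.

I_y ≈ 1.03 × 10⁷ mm⁴

Decompose the section into non-overlapping parts with the origin at the bottom-left of its bounding rectangle.
Outer rectangle: 100 × 190, A = 19 000 mm², x = 50 mm, Ī = 15 833 333 mm⁴.
Inner void (subtracted): 74 × 164, A = 12 136 mm², x = 50 mm, Ī = 5 538 061 mm⁴.
By symmetry the centroid is at mid-width, x̄ = 50 mm.
All pieces are centred on the vertical centroidal axis, so I = ΣĪ (holes subtracted) = 10 295 272 mm⁴.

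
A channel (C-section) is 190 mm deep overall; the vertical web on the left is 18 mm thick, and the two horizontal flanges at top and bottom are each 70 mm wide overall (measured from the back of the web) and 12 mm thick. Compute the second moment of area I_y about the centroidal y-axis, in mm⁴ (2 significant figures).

Split into non-overlapping primitives; take the origin at the lower-left of the bounding box.
Web: 18 × 190, A = 3 420 mm², x = 9 mm, Ī = 92 340 mm⁴.
Top flange (beyond web): 52 × 12, A = 624 mm², x = 44 mm, Ī = 140 608 mm⁴.
Bottom flange (beyond web): 52 × 12, A = 624 mm², x = 44 mm, Ī = 140 608 mm⁴.
Centroid: x̄ = ΣA·x / ΣA = 18.36 mm.
Transfer each piece to the centroidal y-axis using Ī + A·d² with d = x − 18.36:
  web: d = -9.357 mm → contributes +391 794 mm⁴
  top flange (beyond web): d = 25.64 mm → contributes +550 917 mm⁴
  bottom flange (beyond web): d = 25.64 mm → contributes +550 917 mm⁴
Total I = 1 493 628 mm⁴.

I_y ≈ 1.5 × 10⁶ mm⁴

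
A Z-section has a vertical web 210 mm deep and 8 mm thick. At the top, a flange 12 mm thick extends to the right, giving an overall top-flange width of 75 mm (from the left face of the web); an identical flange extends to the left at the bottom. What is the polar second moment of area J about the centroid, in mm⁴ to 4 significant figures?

J ≈ 2.483 × 10⁷ mm⁴

Split into non-overlapping primitives; take the origin at the lower-left of the bounding box.
Web: 8 × 210, A = 1 680 mm², y = 105 mm, Ī = 6 174 000 mm⁴.
Top flange (beyond web): 67 × 12, A = 804 mm², y = 204 mm, Ī = 9 648 mm⁴.
Bottom flange (beyond web): 67 × 12, A = 804 mm², y = 6 mm, Ī = 9 648 mm⁴.
Centroid: ȳ = ΣA·y / ΣA = 105 mm.
Transfer each piece to the centroidal x-axis using Ī + A·d² with d = y − 105:
  web: d = 0 mm → contributes +6 174 000 mm⁴
  top flange (beyond web): d = 99 mm → contributes +7 889 652 mm⁴
  bottom flange (beyond web): d = -99 mm → contributes +7 889 652 mm⁴
Total I = 21 953 304 mm⁴.
For the y-axis: x̄ = 71 mm.
Repeating about the centroidal y-axis gives I_y = 2 871 736 mm⁴.
Polar second moment: J = I_x + I_y = 24 825 040 mm⁴.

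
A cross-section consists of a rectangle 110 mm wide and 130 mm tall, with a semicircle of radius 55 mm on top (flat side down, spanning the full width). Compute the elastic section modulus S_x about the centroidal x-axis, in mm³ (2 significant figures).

S_x ≈ 5.0 × 10⁵ mm³

Split into non-overlapping primitives; take the origin at the lower-left of the bounding box.
Rectangular body: 110 × 130, A = 14 300 mm², y = 65 mm, Ī = 20 139 167 mm⁴.
Semicircular cap: semicircle r = 55, A = 4 752 mm², y = 153.3 mm, Ī = 1 004 345 mm⁴.
Centroid: ȳ = ΣA·y / ΣA = 87.03 mm.
Transfer each piece to the centroidal x-axis using Ī + A·d² with d = y − 87.03:
  rectangular body: d = -22.03 mm → contributes +27 081 453 mm⁴
  semicircular cap: d = 66.31 mm → contributes +21 896 985 mm⁴
Total I = 48 978 438 mm⁴.
Extreme fibre distance c = 97.97 mm; S = I/c = 499 951 mm³.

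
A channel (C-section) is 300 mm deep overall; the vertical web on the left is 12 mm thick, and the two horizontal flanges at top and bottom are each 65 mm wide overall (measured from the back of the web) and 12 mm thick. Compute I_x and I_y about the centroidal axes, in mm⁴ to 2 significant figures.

I_x ≈ 5.3 × 10⁷ mm⁴, I_y ≈ 1.3 × 10⁶ mm⁴

Break the section into simple shapes (no overlaps), measuring from the bottom-left corner of the bounding box.
Web: 12 × 300, A = 3 600 mm², y = 150 mm, Ī = 27 000 000 mm⁴.
Top flange (beyond web): 53 × 12, A = 636 mm², y = 294 mm, Ī = 7 632 mm⁴.
Bottom flange (beyond web): 53 × 12, A = 636 mm², y = 6 mm, Ī = 7 632 mm⁴.
By symmetry the centroid is at mid-height, ȳ = 150 mm.
Transfer each piece to the centroidal x-axis using Ī + A·d² with d = y − 150:
  web: d = 0 mm → contributes +27 000 000 mm⁴
  top flange (beyond web): d = 144 mm → contributes +13 195 728 mm⁴
  bottom flange (beyond web): d = -144 mm → contributes +13 195 728 mm⁴
Total I = 53 391 456 mm⁴.
For the y-axis: x̄ = 14.49 mm.
Repeating about the centroidal y-axis gives I_y = 1 333 725 mm⁴.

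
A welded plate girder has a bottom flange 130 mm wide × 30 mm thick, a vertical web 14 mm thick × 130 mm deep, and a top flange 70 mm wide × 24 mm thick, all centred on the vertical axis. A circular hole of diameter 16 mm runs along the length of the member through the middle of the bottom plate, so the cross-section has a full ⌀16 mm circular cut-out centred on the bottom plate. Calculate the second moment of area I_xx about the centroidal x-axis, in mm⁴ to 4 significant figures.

Break the section into simple shapes (no overlaps), measuring from the bottom-left corner of the bounding box.
Bottom plate: 130 × 30, A = 3 900 mm², y = 15 mm, Ī = 292 500 mm⁴.
Web plate: 14 × 130, A = 1 820 mm², y = 95 mm, Ī = 2 563 167 mm⁴.
Top plate: 70 × 24, A = 1 680 mm², y = 172 mm, Ī = 80 640 mm⁴.
Hole (subtracted): ⌀16, A = 201.062 mm², y = 15 mm, Ī = 3216.99 mm⁴.
Centroid: ȳ = ΣA·y / ΣA = 71.8639 mm.
Transfer each piece to the centroidal x-axis using Ī + A·d² with d = y − 71.8639:
  bottom plate: d = -56.8639 mm → contributes +12 903 181 mm⁴
  web plate: d = 23.1361 mm → contributes +3 537 371 mm⁴
  top plate: d = 100.136 mm → contributes +16 926 386 mm⁴
  hole: d = -56.8639 mm → contributes −653 352 mm⁴
Total I = 32 713 586 mm⁴.

I_xx ≈ 3.271 × 10⁷ mm⁴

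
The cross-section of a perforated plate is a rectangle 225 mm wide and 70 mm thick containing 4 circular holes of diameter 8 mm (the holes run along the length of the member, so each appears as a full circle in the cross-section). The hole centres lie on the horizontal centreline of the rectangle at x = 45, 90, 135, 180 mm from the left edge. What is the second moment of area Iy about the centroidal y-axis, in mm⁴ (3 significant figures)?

Treat the section as a set of non-overlapping primitives; coordinates are from the bounding-box lower-left.
Plate: 225 × 70, A = 15 750 mm², x = 112.5 mm, Ī = 66 445 313 mm⁴.
Hole 1 (subtracted): ⌀8, A = 50.265 mm², x = 45 mm, Ī = 201.06 mm⁴.
Hole 2 (subtracted): ⌀8, A = 50.265 mm², x = 90 mm, Ī = 201.06 mm⁴.
Hole 3 (subtracted): ⌀8, A = 50.265 mm², x = 135 mm, Ī = 201.06 mm⁴.
Hole 4 (subtracted): ⌀8, A = 50.265 mm², x = 180 mm, Ī = 201.06 mm⁴.
By symmetry the centroid is at mid-width, x̄ = 112.5 mm.
Transfer each piece to the centroidal y-axis using Ī + A·d² with d = x − 112.5:
  plate: d = 0 mm → contributes +66 445 313 mm⁴
  hole 1: d = -67.5 mm → contributes −229 223 mm⁴
  hole 2: d = -22.5 mm → contributes −25 648 mm⁴
  hole 3: d = 22.5 mm → contributes −25 648 mm⁴
  hole 4: d = 67.5 mm → contributes −229 223 mm⁴
Total I = 65 935 570 mm⁴.

Iy ≈ 6.59 × 10⁷ mm⁴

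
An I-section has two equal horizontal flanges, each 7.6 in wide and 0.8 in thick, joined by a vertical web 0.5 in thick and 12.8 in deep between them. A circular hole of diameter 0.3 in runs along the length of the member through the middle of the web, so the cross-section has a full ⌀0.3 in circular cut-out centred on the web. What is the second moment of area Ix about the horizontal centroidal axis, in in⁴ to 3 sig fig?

Ix ≈ 650 in⁴

Treat the section as a set of non-overlapping primitives; coordinates are from the bounding-box lower-left.
Bottom flange: 7.6 × 0.8, A = 6.08 in², y = 0.4 in, Ī = 0.32427 in⁴.
Web: 0.5 × 12.8, A = 6.4 in², y = 7.2 in, Ī = 87.381 in⁴.
Top flange: 7.6 × 0.8, A = 6.08 in², y = 14 in, Ī = 0.32427 in⁴.
Hole (subtracted): ⌀0.3, A = 0.070686 in², y = 7.2 in, Ī = 0.00039761 in⁴.
By symmetry the centroid is at mid-height, ȳ = 7.2 in.
Transfer each piece to the horizontal centroidal axis using Ī + A·d² with d = y − 7.2:
  bottom flange: d = -6.8 in → contributes +281.46 in⁴
  web: d = 0 in → contributes +87.381 in⁴
  top flange: d = 6.8 in → contributes +281.46 in⁴
  hole: d = 0 in → contributes −0.00039761 in⁴
Total I = 650.31 in⁴.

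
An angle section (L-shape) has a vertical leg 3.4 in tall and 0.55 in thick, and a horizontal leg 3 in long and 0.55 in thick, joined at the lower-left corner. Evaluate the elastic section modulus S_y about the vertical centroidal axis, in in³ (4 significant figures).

S_y ≈ 1.184 in³

Split into non-overlapping primitives; take the origin at the lower-left of the bounding box.
Vertical leg: 0.55 × 3.4, A = 1.87 in², x = 0.275 in, Ī = 0.0471396 in⁴.
Horizontal leg (remainder): 2.45 × 0.55, A = 1.3475 in², x = 1.775 in, Ī = 0.674031 in⁴.
Centroid: x̄ = ΣA·x / ΣA = 0.903205 in.
Transfer each piece to the vertical centroidal axis using Ī + A·d² with d = x − 0.903205:
  vertical leg: d = -0.628205 in → contributes +0.78512 in⁴
  horizontal leg (remainder): d = 0.871795 in → contributes +1.69817 in⁴
Total I = 2.48329 in⁴.
Extreme fibre distance c = 2.09679 in; S = I/c = 1.18432 in³.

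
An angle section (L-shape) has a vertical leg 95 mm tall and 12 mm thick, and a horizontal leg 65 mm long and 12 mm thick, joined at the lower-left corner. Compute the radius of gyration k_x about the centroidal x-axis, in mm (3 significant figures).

k_x ≈ 29.7 mm

Break the section into simple shapes (no overlaps), measuring from the bottom-left corner of the bounding box.
Vertical leg: 12 × 95, A = 1 140 mm², y = 47.5 mm, Ī = 857 375 mm⁴.
Horizontal leg (remainder): 53 × 12, A = 636 mm², y = 6 mm, Ī = 7 632 mm⁴.
Centroid: ȳ = ΣA·y / ΣA = 32.639 mm.
Transfer each piece to the centroidal x-axis using Ī + A·d² with d = y − 32.639:
  vertical leg: d = 14.861 mm → contributes +1 109 160 mm⁴
  horizontal leg (remainder): d = -26.639 mm → contributes +458 944 mm⁴
Total I = 1 568 104 mm⁴.
Radius of gyration: k = √(I/A) = √(1 568 104 / 1 776) = 29.714 mm.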